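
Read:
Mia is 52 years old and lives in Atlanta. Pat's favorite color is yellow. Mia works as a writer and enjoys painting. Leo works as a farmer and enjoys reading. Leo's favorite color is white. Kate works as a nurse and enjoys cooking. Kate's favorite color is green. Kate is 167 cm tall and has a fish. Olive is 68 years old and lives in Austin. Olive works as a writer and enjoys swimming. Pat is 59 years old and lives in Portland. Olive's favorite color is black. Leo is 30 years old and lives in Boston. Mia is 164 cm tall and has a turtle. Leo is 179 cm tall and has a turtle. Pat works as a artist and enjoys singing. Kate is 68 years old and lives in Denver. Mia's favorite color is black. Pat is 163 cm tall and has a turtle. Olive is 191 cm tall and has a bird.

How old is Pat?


Pat is 59 years old

59


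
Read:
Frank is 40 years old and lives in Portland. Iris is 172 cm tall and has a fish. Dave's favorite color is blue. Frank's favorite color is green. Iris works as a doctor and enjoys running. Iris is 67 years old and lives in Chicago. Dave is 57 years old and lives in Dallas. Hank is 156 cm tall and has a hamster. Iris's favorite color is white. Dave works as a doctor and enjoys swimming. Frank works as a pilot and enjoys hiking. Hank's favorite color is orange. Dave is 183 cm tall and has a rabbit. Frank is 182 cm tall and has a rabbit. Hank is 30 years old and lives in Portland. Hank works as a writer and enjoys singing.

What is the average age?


Sum=194, n=4, avg=48.5

48.5


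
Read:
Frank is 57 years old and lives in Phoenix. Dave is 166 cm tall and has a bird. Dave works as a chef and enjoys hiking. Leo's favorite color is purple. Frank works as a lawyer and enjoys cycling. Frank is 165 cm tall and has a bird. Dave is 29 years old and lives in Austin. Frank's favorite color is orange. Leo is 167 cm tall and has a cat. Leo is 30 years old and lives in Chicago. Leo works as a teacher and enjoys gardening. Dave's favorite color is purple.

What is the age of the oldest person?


Oldest: Frank at 57

57


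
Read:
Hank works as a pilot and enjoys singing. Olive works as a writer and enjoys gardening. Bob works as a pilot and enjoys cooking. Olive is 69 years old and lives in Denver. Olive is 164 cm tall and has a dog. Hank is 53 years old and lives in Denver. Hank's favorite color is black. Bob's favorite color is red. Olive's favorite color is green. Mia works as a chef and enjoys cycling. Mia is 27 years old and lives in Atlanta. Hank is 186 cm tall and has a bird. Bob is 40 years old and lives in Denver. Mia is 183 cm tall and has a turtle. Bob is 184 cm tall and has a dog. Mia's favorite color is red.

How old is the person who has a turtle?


Person with turtle is Mia, age 27

27


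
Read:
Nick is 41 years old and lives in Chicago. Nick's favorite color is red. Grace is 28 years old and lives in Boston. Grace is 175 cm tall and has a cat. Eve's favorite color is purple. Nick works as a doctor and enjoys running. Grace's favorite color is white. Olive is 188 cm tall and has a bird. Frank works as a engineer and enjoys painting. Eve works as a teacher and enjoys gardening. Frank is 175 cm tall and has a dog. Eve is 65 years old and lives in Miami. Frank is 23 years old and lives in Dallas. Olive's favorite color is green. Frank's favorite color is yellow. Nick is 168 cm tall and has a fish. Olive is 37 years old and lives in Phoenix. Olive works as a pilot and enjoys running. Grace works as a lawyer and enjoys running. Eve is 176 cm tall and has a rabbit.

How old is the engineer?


The engineer is Frank, age 23

23


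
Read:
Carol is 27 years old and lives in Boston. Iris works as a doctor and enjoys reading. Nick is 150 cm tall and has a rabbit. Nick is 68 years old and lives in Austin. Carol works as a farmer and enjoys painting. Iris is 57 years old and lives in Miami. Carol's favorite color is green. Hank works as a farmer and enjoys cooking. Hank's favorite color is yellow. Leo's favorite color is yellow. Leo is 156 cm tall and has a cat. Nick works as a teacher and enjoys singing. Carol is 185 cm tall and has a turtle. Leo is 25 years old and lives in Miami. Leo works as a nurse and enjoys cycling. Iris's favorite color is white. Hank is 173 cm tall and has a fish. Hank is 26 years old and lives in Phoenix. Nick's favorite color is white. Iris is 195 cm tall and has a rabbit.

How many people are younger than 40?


Filter: 3

3


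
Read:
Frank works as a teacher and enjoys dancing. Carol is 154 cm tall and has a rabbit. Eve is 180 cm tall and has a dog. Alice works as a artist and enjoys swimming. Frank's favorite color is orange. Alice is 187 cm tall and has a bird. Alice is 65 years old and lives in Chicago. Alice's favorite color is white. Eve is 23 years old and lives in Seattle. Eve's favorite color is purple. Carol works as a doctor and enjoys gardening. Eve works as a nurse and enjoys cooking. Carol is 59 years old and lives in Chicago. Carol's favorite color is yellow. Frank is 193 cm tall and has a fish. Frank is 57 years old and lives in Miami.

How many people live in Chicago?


Count in Chicago: 2

2


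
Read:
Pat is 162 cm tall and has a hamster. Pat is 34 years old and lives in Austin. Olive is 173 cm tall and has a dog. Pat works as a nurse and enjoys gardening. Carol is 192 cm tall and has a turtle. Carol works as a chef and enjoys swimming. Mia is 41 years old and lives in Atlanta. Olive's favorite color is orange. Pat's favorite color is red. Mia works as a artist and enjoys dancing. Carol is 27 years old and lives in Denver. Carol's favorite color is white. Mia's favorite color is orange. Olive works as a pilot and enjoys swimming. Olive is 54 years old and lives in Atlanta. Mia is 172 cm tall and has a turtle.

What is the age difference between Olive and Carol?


|54 - 27| = 27

27


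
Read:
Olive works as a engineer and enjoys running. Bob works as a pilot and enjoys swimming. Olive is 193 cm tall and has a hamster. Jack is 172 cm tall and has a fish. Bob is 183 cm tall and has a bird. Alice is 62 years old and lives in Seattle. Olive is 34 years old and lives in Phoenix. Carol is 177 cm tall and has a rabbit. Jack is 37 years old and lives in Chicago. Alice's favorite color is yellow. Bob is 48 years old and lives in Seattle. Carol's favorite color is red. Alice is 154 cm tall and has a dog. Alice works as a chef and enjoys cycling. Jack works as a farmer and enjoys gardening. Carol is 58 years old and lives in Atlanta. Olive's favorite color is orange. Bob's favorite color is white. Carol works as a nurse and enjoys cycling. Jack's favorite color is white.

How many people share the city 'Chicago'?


Count: 1

1


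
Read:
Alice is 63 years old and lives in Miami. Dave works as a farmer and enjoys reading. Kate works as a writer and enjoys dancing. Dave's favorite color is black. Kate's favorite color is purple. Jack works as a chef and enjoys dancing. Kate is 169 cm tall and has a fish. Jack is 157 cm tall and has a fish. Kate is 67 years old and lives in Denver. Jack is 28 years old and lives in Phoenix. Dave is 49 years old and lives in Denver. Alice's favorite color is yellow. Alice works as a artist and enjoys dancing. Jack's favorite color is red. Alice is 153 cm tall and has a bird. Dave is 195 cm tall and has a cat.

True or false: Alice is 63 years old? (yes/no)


Alice is actually 63. yes

yes


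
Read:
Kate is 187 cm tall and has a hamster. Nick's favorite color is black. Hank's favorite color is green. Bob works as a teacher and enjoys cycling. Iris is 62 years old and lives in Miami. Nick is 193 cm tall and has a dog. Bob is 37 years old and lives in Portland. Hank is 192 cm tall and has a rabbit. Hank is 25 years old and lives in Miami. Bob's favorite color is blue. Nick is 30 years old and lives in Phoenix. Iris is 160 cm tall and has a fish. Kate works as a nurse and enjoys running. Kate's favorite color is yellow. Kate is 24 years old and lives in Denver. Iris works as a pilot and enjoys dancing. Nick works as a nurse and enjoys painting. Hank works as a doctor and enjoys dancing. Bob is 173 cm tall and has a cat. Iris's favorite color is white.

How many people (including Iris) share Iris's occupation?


Iris is a pilot. Count = 1

1


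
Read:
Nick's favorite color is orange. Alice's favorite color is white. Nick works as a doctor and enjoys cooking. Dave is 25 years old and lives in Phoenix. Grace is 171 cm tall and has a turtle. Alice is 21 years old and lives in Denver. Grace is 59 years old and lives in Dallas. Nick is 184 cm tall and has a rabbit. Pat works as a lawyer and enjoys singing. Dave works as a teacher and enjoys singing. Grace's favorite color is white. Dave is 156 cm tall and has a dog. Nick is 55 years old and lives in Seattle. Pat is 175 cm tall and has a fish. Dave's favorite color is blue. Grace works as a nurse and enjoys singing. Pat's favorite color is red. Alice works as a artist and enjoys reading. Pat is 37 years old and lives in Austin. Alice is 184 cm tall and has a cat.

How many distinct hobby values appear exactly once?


Unique hobby values: 2

2


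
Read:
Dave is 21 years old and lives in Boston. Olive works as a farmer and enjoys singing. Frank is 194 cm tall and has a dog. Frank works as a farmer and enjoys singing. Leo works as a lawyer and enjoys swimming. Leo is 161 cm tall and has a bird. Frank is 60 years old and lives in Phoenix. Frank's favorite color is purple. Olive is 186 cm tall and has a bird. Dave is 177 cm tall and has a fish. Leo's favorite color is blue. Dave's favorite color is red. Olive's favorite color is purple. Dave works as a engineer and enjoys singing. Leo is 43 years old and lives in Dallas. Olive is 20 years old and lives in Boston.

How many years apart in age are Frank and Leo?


60 vs 43, diff = 17

17


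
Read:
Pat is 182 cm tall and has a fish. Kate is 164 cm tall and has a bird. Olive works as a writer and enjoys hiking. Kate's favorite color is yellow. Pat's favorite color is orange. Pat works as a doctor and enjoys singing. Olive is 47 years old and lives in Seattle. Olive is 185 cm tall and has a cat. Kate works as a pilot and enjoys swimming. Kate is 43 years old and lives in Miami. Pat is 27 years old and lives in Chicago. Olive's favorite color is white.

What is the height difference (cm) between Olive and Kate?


|185 - 164| = 21

21


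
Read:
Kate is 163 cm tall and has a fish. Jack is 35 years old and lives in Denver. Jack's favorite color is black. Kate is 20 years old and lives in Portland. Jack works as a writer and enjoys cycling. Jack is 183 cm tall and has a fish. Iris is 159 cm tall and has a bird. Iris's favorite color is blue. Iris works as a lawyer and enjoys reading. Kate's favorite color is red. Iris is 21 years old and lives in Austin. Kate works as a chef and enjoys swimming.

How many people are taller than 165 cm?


Taller than 165: 1

1


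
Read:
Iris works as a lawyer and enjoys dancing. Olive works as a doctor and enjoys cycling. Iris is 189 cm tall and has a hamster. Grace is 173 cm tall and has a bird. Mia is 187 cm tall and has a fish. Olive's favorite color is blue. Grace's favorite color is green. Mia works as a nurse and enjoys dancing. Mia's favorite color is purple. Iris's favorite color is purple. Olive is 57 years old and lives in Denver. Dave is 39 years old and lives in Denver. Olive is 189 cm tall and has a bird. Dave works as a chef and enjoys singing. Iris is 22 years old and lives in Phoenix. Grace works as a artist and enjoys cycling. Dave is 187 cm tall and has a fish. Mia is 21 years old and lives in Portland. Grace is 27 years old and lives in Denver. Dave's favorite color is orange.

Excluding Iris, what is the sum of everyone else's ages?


Sum (excluding Iris): 144

144


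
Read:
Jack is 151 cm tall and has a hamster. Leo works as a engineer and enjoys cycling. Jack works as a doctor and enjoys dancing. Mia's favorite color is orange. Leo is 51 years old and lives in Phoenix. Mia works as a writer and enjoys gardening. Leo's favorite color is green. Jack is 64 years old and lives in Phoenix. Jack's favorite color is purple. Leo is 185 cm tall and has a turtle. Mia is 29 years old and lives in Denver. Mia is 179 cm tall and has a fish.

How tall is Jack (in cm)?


Jack is 151 cm tall

151


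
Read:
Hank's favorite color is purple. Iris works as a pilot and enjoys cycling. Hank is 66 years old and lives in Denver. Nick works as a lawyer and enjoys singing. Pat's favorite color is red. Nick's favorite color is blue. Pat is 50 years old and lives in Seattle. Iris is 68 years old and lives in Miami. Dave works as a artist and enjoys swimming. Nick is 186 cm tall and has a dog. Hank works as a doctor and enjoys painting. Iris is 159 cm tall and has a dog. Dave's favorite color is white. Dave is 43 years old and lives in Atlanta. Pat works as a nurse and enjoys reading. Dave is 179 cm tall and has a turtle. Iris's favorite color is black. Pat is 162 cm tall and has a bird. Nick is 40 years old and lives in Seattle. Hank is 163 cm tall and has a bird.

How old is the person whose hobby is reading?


Person with hobby=reading is Pat, age 50

50


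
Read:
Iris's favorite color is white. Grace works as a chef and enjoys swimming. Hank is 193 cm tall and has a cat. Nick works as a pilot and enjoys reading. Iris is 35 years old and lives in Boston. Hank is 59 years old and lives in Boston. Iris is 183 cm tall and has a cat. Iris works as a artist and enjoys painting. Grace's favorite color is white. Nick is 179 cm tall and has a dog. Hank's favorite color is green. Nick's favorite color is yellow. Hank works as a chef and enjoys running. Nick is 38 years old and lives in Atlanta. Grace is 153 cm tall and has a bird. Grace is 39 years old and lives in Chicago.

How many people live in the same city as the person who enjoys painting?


Person with hobby painting is Iris, city Boston. Count = 2

2


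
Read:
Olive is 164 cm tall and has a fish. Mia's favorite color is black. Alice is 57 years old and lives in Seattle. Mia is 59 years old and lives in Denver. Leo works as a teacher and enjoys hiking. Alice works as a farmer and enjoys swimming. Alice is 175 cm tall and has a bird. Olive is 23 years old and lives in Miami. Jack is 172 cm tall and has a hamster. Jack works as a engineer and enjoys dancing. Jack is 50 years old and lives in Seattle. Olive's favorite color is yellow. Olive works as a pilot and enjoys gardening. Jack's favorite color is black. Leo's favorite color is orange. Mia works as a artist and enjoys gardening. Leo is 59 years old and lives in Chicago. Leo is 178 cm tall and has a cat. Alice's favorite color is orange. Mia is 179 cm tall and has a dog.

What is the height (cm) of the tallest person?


Tallest: Mia at 179 cm

179


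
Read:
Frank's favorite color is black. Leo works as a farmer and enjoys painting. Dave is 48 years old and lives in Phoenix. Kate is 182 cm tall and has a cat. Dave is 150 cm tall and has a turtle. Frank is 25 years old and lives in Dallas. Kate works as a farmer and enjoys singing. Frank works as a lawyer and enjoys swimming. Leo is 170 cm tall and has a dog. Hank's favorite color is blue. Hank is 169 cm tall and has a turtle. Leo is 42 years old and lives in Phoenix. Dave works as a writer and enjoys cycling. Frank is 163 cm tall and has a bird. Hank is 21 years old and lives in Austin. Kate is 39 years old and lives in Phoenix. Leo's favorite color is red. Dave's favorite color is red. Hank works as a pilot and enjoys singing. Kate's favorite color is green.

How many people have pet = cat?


Count: 1

1


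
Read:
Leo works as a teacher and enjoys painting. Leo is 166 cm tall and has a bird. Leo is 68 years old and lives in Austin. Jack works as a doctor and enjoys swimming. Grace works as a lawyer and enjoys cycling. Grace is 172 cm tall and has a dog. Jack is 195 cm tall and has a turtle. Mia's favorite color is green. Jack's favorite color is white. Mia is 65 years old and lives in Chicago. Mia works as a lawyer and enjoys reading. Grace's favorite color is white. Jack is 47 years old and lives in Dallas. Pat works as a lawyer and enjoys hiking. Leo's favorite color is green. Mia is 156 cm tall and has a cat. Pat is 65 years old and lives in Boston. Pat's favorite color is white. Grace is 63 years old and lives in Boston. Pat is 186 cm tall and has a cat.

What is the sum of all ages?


68+63+47+65+65 = 308

308


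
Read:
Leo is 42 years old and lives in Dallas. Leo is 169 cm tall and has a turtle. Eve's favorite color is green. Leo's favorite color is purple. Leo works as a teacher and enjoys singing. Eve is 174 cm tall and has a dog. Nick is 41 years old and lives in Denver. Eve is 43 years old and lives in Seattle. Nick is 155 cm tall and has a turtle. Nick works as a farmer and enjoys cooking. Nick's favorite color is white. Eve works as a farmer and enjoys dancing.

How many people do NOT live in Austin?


Not in Austin: 3

3


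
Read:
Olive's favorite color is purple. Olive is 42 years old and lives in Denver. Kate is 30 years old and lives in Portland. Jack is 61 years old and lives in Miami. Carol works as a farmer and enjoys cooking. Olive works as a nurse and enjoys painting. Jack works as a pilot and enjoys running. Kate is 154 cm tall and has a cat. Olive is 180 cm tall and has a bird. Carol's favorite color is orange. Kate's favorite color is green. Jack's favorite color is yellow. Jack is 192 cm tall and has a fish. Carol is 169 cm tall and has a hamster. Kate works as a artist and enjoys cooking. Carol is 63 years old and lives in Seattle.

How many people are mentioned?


People: Kate, Olive, Jack, Carol. Count = 4

4


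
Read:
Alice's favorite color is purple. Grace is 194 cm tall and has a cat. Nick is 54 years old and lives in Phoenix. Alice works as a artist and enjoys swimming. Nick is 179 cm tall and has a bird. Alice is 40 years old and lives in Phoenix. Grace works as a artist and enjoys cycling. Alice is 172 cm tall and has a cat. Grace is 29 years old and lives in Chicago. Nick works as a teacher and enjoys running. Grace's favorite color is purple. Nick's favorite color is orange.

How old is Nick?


Nick is 54 years old

54


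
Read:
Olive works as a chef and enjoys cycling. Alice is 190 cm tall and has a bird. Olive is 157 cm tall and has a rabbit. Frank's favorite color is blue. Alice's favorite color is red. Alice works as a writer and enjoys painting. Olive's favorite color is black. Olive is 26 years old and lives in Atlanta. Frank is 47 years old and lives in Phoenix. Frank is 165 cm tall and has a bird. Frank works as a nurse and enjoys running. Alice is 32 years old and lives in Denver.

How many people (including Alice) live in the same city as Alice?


Alice lives in Denver. Count = 1

1


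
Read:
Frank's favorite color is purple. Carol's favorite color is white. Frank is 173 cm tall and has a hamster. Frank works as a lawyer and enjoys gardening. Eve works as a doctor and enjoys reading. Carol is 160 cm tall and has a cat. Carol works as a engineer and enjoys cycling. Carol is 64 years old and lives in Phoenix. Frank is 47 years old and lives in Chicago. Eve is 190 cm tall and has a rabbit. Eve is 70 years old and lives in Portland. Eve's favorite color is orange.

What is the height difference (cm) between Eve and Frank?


|190 - 173| = 17

17


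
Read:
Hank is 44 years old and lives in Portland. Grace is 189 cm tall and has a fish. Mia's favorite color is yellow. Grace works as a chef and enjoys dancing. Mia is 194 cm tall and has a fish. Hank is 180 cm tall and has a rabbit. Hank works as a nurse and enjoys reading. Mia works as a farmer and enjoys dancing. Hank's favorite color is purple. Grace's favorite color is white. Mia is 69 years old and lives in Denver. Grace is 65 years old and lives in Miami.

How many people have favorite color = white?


Count: 1

1


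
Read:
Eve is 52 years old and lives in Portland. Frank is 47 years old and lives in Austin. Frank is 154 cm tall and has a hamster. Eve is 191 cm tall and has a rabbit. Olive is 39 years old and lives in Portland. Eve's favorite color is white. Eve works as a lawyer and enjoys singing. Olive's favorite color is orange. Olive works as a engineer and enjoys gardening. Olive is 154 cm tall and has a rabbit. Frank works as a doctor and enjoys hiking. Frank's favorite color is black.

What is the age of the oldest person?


Oldest: Eve at 52

52


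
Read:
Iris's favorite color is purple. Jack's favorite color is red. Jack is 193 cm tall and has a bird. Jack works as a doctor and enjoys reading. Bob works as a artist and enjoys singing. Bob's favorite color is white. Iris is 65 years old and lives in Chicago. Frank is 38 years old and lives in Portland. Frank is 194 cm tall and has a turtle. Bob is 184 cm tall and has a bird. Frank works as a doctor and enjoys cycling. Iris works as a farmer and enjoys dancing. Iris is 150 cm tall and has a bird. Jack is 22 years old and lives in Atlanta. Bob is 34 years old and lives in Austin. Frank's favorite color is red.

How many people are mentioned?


People: Frank, Bob, Jack, Iris. Count = 4

4


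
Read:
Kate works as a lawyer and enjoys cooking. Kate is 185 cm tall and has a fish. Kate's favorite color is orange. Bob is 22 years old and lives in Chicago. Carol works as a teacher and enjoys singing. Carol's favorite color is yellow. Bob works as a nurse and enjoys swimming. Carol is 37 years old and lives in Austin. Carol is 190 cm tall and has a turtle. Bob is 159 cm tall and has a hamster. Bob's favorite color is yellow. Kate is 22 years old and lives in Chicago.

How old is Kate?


Kate is 22 years old

22


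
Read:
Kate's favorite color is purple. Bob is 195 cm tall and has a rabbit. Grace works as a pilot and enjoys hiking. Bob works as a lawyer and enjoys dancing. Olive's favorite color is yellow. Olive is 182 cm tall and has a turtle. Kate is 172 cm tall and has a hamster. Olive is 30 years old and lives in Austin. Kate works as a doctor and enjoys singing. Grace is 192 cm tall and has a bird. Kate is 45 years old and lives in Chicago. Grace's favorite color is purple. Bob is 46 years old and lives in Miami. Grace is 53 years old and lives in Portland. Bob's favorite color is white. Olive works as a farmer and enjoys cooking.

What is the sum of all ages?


30+45+53+46 = 174

174


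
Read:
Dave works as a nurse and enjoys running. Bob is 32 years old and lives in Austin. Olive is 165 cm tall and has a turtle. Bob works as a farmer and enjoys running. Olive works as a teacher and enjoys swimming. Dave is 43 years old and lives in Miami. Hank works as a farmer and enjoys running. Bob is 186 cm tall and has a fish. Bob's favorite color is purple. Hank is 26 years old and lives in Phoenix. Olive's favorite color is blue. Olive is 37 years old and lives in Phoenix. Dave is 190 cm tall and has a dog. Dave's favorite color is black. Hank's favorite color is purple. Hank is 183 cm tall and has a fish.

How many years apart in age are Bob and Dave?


32 vs 43, diff = 11

11


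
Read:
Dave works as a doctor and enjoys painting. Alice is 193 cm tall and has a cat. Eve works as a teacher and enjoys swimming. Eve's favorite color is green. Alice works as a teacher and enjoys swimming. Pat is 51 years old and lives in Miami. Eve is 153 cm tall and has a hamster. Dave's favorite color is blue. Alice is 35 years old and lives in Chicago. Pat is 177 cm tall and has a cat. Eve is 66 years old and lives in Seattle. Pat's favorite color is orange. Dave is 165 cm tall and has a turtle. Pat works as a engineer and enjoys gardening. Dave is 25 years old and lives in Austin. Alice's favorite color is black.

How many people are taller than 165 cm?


Taller than 165: 2

2


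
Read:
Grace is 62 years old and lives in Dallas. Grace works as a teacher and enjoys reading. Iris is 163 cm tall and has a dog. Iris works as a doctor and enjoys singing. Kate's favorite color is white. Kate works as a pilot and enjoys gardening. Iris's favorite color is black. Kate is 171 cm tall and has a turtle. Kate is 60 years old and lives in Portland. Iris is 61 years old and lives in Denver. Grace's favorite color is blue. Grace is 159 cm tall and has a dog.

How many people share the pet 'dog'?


Count: 2

2


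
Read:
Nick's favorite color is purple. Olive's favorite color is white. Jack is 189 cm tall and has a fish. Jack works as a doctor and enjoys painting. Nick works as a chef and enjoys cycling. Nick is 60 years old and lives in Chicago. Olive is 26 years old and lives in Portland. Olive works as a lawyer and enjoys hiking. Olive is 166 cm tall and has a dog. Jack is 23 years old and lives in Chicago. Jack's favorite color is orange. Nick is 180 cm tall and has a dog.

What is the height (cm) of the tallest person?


Tallest: Jack at 189 cm

189


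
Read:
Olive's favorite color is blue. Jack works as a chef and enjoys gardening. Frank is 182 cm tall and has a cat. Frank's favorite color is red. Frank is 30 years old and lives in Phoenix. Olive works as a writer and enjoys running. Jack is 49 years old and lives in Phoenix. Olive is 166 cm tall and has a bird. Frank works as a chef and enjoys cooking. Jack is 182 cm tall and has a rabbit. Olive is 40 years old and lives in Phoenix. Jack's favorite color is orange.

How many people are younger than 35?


Filter: 1

1


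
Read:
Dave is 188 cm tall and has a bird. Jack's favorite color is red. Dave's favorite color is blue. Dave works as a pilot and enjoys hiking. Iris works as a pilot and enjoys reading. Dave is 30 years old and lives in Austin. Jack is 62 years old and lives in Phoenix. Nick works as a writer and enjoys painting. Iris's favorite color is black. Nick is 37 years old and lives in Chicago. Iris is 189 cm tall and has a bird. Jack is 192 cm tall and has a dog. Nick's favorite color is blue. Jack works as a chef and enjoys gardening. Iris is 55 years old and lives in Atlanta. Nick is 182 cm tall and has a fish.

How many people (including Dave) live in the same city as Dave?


Dave lives in Austin. Count = 1

1


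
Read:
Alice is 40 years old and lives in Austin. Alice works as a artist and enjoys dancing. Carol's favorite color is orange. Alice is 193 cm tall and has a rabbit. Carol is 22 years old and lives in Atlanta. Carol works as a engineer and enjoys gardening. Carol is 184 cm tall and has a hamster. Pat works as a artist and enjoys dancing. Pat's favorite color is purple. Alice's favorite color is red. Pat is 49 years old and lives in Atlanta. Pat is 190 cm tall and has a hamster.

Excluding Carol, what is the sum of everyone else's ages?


Sum (excluding Carol): 89

89


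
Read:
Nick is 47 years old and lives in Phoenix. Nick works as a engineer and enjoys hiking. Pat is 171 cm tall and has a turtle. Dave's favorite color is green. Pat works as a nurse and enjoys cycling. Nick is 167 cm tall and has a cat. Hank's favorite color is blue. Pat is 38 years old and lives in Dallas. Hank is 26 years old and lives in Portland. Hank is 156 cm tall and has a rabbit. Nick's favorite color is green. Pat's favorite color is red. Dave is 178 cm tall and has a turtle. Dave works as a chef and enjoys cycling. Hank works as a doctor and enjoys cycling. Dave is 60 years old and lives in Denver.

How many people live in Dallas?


Count in Dallas: 1

1


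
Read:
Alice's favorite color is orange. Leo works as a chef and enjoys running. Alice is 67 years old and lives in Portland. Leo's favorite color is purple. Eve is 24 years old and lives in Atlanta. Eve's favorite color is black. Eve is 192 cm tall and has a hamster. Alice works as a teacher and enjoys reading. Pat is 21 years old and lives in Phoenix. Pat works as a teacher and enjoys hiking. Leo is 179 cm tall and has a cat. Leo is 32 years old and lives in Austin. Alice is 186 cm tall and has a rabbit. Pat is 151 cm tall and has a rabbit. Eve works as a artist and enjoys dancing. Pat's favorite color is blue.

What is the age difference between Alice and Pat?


|67 - 21| = 46

46


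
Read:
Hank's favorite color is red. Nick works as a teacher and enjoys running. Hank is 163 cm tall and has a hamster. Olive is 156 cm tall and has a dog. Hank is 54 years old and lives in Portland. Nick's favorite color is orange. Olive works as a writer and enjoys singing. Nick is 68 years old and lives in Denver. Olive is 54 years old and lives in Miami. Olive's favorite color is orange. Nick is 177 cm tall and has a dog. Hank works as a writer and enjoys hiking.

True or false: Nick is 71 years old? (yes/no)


Nick is actually 68. no

no


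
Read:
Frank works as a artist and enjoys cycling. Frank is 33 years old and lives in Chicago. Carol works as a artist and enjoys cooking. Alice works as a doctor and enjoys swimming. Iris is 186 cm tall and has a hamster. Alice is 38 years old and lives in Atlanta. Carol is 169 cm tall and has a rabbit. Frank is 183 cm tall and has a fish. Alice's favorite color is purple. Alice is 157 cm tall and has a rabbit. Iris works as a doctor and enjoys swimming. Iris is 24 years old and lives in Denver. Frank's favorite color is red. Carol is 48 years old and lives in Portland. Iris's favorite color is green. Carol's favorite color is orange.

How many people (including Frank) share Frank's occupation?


Frank is a artist. Count = 2

2


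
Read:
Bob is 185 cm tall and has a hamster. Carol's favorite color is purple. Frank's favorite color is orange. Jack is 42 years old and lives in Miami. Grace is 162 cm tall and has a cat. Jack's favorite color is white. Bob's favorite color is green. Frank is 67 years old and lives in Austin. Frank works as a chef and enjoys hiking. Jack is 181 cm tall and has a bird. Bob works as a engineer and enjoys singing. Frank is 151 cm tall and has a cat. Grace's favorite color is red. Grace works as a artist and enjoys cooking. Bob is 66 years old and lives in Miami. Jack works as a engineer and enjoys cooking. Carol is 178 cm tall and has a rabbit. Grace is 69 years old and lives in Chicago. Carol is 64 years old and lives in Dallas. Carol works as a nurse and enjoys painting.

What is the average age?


Sum=308, n=5, avg=61.6

61.6


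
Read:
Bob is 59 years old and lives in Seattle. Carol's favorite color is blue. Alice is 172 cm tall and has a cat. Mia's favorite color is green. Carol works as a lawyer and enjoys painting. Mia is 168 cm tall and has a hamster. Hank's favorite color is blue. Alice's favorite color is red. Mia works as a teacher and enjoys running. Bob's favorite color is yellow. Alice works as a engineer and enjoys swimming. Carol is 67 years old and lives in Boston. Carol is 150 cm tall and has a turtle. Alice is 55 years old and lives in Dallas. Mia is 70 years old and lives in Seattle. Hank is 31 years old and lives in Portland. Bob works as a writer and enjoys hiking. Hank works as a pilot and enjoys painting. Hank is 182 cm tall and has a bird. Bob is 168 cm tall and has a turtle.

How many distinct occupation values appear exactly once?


Unique occupation values: 5

5


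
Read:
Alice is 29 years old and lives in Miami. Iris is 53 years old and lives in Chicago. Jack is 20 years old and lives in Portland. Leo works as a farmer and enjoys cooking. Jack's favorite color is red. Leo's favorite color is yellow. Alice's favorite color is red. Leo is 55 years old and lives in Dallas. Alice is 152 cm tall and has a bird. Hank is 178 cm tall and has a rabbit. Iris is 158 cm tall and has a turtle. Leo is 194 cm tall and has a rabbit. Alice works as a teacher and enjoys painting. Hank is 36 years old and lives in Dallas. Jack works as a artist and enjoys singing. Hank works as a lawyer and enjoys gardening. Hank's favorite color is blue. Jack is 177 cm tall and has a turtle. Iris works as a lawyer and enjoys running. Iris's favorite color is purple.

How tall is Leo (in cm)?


Leo is 194 cm tall

194


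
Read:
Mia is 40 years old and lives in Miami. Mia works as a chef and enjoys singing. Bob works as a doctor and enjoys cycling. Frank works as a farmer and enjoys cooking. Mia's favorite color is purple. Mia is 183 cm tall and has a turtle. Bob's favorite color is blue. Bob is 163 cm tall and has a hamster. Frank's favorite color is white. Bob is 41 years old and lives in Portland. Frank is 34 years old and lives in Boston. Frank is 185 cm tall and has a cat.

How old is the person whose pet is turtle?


Person with pet=turtle is Mia, age 40

40


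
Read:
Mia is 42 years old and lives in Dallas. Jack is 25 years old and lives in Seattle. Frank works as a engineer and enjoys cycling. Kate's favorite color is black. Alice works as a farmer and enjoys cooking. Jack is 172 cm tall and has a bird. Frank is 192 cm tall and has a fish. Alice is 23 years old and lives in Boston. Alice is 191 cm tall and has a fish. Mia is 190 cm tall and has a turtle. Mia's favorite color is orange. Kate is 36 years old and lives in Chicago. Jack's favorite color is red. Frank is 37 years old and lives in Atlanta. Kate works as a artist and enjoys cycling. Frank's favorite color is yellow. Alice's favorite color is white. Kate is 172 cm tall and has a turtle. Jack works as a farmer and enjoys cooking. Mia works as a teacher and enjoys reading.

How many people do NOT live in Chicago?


Not in Chicago: 4

4


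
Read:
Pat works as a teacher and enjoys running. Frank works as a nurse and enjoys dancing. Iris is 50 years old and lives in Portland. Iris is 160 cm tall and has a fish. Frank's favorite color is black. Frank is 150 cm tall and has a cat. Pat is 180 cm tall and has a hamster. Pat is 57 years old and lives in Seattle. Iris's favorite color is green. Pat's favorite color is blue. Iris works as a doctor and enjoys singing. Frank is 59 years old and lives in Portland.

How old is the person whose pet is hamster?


Person with pet=hamster is Pat, age 57

57


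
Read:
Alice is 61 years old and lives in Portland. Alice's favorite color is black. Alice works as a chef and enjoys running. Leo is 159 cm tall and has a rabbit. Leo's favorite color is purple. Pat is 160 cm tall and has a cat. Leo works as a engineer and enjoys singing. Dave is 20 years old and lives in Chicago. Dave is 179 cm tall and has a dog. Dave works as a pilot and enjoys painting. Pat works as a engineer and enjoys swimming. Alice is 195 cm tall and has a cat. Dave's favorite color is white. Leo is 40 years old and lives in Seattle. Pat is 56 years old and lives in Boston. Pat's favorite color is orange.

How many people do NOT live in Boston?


Not in Boston: 3

3


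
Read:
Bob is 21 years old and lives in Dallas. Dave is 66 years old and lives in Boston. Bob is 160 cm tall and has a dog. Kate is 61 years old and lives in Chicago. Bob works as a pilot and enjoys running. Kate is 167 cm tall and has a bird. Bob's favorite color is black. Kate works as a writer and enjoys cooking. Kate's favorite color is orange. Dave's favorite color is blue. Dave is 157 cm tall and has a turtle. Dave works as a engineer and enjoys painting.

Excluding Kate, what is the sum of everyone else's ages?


Sum (excluding Kate): 87

87


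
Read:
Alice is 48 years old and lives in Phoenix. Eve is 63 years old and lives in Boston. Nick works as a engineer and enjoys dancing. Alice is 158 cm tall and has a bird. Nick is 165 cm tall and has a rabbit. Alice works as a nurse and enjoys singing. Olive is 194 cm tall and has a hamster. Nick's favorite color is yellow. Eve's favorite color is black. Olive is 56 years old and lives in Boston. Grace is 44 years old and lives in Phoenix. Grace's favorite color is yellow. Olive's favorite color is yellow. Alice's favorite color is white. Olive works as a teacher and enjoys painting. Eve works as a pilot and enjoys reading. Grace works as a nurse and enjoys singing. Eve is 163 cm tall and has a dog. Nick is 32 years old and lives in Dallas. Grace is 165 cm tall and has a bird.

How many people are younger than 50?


Filter: 3

3


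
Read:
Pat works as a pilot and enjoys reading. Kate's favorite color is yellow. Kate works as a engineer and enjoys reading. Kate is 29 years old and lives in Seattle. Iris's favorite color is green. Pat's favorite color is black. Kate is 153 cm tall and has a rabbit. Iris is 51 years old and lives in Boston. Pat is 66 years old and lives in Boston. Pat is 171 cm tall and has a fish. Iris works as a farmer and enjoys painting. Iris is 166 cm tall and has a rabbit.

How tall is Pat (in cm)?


Pat is 171 cm tall

171


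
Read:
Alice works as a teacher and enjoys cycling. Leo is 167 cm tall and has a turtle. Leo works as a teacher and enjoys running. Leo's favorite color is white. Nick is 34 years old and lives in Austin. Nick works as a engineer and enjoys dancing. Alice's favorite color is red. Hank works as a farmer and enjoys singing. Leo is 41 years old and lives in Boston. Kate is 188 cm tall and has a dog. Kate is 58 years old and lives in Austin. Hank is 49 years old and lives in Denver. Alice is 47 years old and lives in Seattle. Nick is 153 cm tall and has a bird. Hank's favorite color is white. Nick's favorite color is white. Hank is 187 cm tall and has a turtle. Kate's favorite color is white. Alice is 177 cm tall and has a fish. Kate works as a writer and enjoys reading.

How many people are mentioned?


People: Nick, Leo, Alice, Kate, Hank. Count = 5

5


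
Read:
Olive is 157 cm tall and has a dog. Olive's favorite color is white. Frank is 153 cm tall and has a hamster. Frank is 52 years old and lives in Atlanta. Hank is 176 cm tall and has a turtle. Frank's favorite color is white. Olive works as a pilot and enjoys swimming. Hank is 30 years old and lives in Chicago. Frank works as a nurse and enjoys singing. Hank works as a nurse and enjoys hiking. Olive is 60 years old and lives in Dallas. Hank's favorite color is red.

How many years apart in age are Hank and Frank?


30 vs 52, diff = 22

22


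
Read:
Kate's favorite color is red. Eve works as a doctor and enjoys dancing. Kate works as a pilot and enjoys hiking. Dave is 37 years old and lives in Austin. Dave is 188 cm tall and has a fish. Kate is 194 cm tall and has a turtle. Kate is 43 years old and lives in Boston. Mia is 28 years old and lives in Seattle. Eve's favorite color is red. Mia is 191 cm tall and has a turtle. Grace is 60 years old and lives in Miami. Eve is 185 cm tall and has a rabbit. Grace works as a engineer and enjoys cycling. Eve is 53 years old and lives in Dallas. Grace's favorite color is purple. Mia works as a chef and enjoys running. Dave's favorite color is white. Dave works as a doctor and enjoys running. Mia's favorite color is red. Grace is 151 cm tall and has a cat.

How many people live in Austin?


Count in Austin: 1

1


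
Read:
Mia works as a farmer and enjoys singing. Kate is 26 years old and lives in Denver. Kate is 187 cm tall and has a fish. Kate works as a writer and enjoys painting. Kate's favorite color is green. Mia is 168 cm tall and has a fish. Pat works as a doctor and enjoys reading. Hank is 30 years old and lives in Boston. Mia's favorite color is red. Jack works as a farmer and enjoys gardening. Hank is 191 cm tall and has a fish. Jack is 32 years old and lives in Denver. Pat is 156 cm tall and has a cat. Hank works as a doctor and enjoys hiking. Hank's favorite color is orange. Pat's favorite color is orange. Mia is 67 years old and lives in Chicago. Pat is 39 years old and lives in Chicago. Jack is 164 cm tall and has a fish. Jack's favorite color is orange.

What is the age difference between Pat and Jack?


|39 - 32| = 7

7


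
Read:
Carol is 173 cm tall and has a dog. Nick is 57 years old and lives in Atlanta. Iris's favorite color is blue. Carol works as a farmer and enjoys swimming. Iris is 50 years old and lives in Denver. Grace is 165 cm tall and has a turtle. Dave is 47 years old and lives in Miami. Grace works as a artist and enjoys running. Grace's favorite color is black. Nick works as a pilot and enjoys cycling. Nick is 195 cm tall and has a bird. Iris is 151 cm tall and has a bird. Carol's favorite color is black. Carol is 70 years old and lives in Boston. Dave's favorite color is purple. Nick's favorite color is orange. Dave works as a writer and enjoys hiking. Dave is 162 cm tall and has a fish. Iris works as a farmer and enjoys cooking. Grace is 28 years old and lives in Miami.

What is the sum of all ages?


70+28+50+57+47 = 252

252
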